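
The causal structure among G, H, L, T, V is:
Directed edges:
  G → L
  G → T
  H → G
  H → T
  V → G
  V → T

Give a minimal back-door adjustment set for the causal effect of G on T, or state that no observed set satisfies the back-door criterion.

G→T: minimal back-door set {H, V}.

desc(G)\{G}={L,T}; candidates ⊆ {H,V}.
size 0: {}; under {} G still reaches {H,T,V} ∋ T.
size 1: {H}, {V}; under {H} G still reaches {T,V} ∋ T.
{H,V}: G⊥T given {H,V} in G with G→· removed — back-door holds.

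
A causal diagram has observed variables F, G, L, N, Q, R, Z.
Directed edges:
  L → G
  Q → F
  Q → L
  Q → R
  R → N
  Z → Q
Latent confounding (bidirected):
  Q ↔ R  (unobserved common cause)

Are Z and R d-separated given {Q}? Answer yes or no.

Bayes-Ball from Z | {Q} reaches {N,R}.
R ∈ reach(Z|{Q}) ⇒ Z ⊥̸ R | {Q}.

No — Z and R are d-connected given {Q}.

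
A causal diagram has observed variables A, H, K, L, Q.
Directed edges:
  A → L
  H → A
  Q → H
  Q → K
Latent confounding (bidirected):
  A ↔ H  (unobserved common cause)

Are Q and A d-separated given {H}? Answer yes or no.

Bayes-Ball from Q | {H} reaches {A,K,L}.
A ∈ reach(Q|{H}) ⇒ Q ⊥̸ A | {H}.

No — Q and A are d-connected given {H}.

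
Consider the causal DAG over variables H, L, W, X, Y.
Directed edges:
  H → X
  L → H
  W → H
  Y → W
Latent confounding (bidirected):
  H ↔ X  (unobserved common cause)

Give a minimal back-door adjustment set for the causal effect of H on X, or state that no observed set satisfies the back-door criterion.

H→X: no observed back-door set.

desc(H)\{H}={X}; candidates ⊆ {L,W,Y}.
H↔X: latent back-door arc(s) into H.
size 0: {}; under {} H still reaches {L,W,X,Y} ∋ X.
size 1: {L}, {W}, {Y}; under {L} H still reaches {W,X,Y} ∋ X.
size 2: {L,W}, {L,Y}, {W,Y}; under {L,W} H still reaches {X} ∋ X.
H↔X cannot be blocked by any observed set — no back-door set.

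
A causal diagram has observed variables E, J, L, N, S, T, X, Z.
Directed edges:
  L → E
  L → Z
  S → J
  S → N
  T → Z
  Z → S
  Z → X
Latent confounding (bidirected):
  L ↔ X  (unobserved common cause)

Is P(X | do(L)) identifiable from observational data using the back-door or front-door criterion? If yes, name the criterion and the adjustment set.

desc(L)\{L}={E,J,N,S,X,Z}; candidates ⊆ {T}.
L↔X: latent back-door arc(s) into L.
size 0: {}; under {} L still reaches {X} ∋ X.
size 1: {T}; under {T} L still reaches {X} ∋ X.
L↔X cannot be blocked by any observed set — no back-door set.
{Z}: (i) intercepts every directed L→X path; (ii) no back-door L→{Z}; (iii) {L} blocks every back-door {Z}→X. Front-door holds.
P(X|do(L)) = Σ_{Z} P(Z|L) Σ_{L'} P(X|Z,L')P(L').

P(X|do(L)): frontdoor, adjust for {Z}.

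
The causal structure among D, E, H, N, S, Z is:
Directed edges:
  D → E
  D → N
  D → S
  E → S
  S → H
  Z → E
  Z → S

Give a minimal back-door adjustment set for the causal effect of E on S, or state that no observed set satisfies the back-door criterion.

E→S: minimal back-door set {D, Z}.

desc(E)\{E}={H,S}; candidates ⊆ {D,N,Z}.
size 0: {}; under {} E still reaches {D,H,N,S,Z} ∋ S.
size 1: {D}, {N}, {Z}; under {D} E still reaches {H,S,Z} ∋ S.
{D,Z}: E⊥S given {D,Z} in G with E→· removed — back-door holds.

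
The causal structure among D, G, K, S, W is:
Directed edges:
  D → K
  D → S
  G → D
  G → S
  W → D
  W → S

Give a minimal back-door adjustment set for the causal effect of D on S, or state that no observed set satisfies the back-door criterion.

desc(D)\{D}={K,S}; candidates ⊆ {G,W}.
size 0: {}; under {} D still reaches {G,S,W} ∋ S.
size 1: {G}, {W}; under {G} D still reaches {S,W} ∋ S.
{G,W}: D⊥S given {G,W} in G with D→· removed — back-door holds.

D→S: minimal back-door set {G, W}.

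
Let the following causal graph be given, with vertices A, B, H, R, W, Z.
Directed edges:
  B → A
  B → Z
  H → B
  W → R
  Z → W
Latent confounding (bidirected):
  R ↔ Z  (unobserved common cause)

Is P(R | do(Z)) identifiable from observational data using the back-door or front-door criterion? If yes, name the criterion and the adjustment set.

P(R|do(Z)): frontdoor, adjust for {W}.

desc(Z)\{Z}={R,W}; candidates ⊆ {A,B,H}.
Z↔R: latent back-door arc(s) into Z.
size 0: {}; under {} Z still reaches {A,B,H,R} ∋ R.
size 1: {A}, {B}, {H}; under {A} Z still reaches {B,H,R} ∋ R.
size 2: {A,B}, {A,H}, {B,H}; under {A,B} Z still reaches {R} ∋ R.
Z↔R cannot be blocked by any observed set — no back-door set.
{W}: (i) intercepts every directed Z→R path; (ii) no back-door Z→{W}; (iii) {Z} blocks every back-door {W}→R. Front-door holds.
P(R|do(Z)) = Σ_{W} P(W|Z) Σ_{Z'} P(R|W,Z')P(Z').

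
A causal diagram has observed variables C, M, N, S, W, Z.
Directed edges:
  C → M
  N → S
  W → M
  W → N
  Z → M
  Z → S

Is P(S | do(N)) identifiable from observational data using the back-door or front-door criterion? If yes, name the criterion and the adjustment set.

P(S|do(N)): backdoor, adjust for ∅.

desc(N)\{N}={S}; candidates ⊆ {C,M,W,Z}.
∅: N⊥S given ∅ in G with N→· removed — back-door holds.
P(S|do(N)) = P(S|N) — no adjustment needed.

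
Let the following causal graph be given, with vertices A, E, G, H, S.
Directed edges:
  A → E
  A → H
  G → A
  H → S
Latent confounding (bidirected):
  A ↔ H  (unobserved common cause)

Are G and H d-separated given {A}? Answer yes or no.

No — G and H are d-connected given {A}.

Bayes-Ball from G | {A} reaches {H,S}.
H ∈ reach(G|{A}) ⇒ G ⊥̸ H | {A}.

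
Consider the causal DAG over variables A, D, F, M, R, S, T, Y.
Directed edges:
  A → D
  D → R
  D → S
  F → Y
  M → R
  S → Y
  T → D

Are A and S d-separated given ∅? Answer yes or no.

No — A and S are d-connected given ∅.

Bayes-Ball from A | ∅ reaches {D,R,S,Y}.
S ∈ reach(A|∅) ⇒ A ⊥̸ S | ∅.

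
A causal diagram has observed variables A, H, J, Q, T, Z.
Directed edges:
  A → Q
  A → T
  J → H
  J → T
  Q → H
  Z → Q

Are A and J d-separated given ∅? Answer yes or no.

Bayes-Ball from A | ∅ reaches {H,Q,T}.
J ∉ reach(A|∅) ⇒ A ⊥ J | ∅.

Yes — A ⊥ J | ∅.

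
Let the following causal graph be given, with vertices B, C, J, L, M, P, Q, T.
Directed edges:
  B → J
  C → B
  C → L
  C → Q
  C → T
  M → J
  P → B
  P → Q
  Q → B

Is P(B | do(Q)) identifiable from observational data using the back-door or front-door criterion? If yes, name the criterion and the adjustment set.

desc(Q)\{Q}={B,J}; candidates ⊆ {C,L,M,P,T}.
size 0: {}; under {} Q still reaches {B,C,J,L,P,T} ∋ B.
size 1: {C}, {L}, {M} …(+2); under {C} Q still reaches {B,J,P} ∋ B.
{C,P}: Q⊥B given {C,P} in G with Q→· removed — back-door holds.
P(B|do(Q)) = Σ_{C,P} P(B|Q,C,P)·P(C,P).

P(B|do(Q)): backdoor, adjust for {C, P}.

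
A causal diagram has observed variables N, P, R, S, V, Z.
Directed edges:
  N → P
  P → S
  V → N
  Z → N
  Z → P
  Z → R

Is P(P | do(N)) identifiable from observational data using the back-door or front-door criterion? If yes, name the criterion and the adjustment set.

desc(N)\{N}={P,S}; candidates ⊆ {R,V,Z}.
size 0: {}; under {} N still reaches {P,R,S,V,Z} ∋ P.
{Z}: N⊥P given {Z} in G with N→· removed — back-door holds.
P(P|do(N)) = Σ_{Z} P(P|N,Z)·P(Z).

P(P|do(N)): backdoor, adjust for {Z}.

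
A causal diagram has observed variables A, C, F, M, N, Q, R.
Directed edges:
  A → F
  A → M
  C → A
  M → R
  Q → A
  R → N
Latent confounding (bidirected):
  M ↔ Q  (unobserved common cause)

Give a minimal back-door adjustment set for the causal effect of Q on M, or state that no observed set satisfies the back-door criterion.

Q→M: no observed back-door set.

desc(Q)\{Q}={A,F,M,N,R}; candidates ⊆ {C}.
Q↔M: latent back-door arc(s) into Q.
size 0: {}; under {} Q still reaches {M,N,R} ∋ M.
size 1: {C}; under {C} Q still reaches {M,N,R} ∋ M.
Q↔M cannot be blocked by any observed set — no back-door set.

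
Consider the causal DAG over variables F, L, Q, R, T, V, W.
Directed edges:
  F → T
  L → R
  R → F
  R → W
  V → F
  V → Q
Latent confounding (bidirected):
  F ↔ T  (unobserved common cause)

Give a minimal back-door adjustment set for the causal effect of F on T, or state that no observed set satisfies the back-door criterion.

desc(F)\{F}={T}; candidates ⊆ {L,Q,R,V,W}.
F↔T: latent back-door arc(s) into F.
size 0: {}; under {} F still reaches {L,Q,R,T,V,W} ∋ T.
size 1: {L}, {Q}, {R} …(+2); under {L} F still reaches {Q,R,T,V,W} ∋ T.
size 2: {L,Q}, {L,R}, {L,V} …(+7); under {L,Q} F still reaches {R,T,V,W} ∋ T.
F↔T cannot be blocked by any observed set — no back-door set.

F→T: no observed back-door set.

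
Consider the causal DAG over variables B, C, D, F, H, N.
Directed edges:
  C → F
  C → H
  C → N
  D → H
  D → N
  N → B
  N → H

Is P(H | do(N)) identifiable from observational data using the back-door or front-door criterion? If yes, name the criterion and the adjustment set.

P(H|do(N)): backdoor, adjust for {C, D}.

desc(N)\{N}={B,H}; candidates ⊆ {C,D,F}.
size 0: {}; under {} N still reaches {C,D,F,H} ∋ H.
size 1: {C}, {D}, {F}; under {C} N still reaches {D,H} ∋ H.
{C,D}: N⊥H given {C,D} in G with N→· removed — back-door holds.
P(H|do(N)) = Σ_{C,D} P(H|N,C,D)·P(C,D).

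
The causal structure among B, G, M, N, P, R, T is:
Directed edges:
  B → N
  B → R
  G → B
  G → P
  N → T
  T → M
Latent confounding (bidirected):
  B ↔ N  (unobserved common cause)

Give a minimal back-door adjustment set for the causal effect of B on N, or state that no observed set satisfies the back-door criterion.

desc(B)\{B}={M,N,R,T}; candidates ⊆ {G,P}.
B↔N: latent back-door arc(s) into B.
size 0: {}; under {} B still reaches {G,M,N,P,T} ∋ N.
size 1: {G}, {P}; under {G} B still reaches {M,N,T} ∋ N.
size 2: {G,P}; under {G,P} B still reaches {M,N,T} ∋ N.
B↔N cannot be blocked by any observed set — no back-door set.

B→N: no observed back-door set.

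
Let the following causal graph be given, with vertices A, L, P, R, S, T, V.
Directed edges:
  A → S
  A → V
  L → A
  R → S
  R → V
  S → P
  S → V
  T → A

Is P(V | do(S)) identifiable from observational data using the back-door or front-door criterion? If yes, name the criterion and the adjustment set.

desc(S)\{S}={P,V}; candidates ⊆ {A,L,R,T}.
size 0: {}; under {} S still reaches {A,L,R,T,V} ∋ V.
size 1: {A}, {L}, {R} …(+1); under {A} S still reaches {R,V} ∋ V.
{A,R}: S⊥V given {A,R} in G with S→· removed — back-door holds.
P(V|do(S)) = Σ_{A,R} P(V|S,A,R)·P(A,R).

P(V|do(S)): backdoor, adjust for {A, R}.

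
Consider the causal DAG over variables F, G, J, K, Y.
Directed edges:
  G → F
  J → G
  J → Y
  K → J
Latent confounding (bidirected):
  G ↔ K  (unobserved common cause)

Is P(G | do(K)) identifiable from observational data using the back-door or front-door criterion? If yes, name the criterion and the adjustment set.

desc(K)\{K}={F,G,J,Y}; candidates ⊆ {—}.
K↔G: latent back-door arc(s) into K.
size 0: {}; under {} K still reaches {F,G} ∋ G.
K↔G cannot be blocked by any observed set — no back-door set.
{J}: (i) intercepts every directed K→G path; (ii) no back-door K→{J}; (iii) {K} blocks every back-door {J}→G. Front-door holds.
P(G|do(K)) = Σ_{J} P(J|K) Σ_{K'} P(G|J,K')P(K').

P(G|do(K)): frontdoor, adjust for {J}.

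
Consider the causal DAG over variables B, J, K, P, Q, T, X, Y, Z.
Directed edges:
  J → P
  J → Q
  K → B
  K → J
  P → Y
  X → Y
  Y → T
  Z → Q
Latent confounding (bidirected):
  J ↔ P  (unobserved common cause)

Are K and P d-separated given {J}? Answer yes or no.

No — K and P are d-connected given {J}.

Bayes-Ball from K | {J} reaches {B,P,T,Y}.
P ∈ reach(K|{J}) ⇒ K ⊥̸ P | {J}.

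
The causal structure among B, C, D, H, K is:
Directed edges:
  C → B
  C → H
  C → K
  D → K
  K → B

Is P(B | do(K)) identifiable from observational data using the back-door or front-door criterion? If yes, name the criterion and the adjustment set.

P(B|do(K)): backdoor, adjust for {C}.

desc(K)\{K}={B}; candidates ⊆ {C,D,H}.
size 0: {}; under {} K still reaches {B,C,D,H} ∋ B.
{C}: K⊥B given {C} in G with K→· removed — back-door holds.
P(B|do(K)) = Σ_{C} P(B|K,C)·P(C).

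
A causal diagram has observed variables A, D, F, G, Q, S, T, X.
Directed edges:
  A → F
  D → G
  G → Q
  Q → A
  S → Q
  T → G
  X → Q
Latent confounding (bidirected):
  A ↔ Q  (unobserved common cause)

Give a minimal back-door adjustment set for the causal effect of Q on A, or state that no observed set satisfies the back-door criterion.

Q→A: no observed back-door set.

desc(Q)\{Q}={A,F}; candidates ⊆ {D,G,S,T,X}.
Q↔A: latent back-door arc(s) into Q.
size 0: {}; under {} Q still reaches {A,D,F,G,S,T,X} ∋ A.
size 1: {D}, {G}, {S} …(+2); under {D} Q still reaches {A,F,G,S,T,X} ∋ A.
size 2: {D,G}, {D,S}, {D,T} …(+7); under {D,G} Q still reaches {A,F,S,X} ∋ A.
Q↔A cannot be blocked by any observed set — no back-door set.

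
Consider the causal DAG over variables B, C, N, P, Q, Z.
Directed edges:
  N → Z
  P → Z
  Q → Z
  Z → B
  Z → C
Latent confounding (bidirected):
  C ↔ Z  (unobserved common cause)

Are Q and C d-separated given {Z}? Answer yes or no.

Bayes-Ball from Q | {Z} reaches {C,N,P}.
C ∈ reach(Q|{Z}) ⇒ Q ⊥̸ C | {Z}.

No — Q and C are d-connected given {Z}.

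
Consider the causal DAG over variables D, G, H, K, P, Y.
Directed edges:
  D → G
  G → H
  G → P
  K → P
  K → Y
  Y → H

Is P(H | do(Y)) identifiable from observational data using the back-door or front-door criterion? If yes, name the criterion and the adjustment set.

desc(Y)\{Y}={H}; candidates ⊆ {D,G,K,P}.
∅: Y⊥H given ∅ in G with Y→· removed — back-door holds.
P(H|do(Y)) = P(H|Y) — no adjustment needed.

P(H|do(Y)): backdoor, adjust for ∅.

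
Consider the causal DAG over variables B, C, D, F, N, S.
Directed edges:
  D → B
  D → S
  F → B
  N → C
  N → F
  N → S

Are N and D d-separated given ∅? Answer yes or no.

Bayes-Ball from N | ∅ reaches {B,C,F,S}.
D ∉ reach(N|∅) ⇒ N ⊥ D | ∅.

Yes — N ⊥ D | ∅.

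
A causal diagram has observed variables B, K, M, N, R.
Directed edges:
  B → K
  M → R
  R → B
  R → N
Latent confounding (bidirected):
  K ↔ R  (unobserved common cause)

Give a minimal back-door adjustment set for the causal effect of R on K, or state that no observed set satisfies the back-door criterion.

R→K: no observed back-door set.

desc(R)\{R}={B,K,N}; candidates ⊆ {M}.
R↔K: latent back-door arc(s) into R.
size 0: {}; under {} R still reaches {K,M} ∋ K.
size 1: {M}; under {M} R still reaches {K} ∋ K.
R↔K cannot be blocked by any observed set — no back-door set.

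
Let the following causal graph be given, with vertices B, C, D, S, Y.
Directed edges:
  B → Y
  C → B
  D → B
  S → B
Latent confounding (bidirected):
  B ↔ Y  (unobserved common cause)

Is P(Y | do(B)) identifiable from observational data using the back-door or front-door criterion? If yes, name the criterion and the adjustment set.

desc(B)\{B}={Y}; candidates ⊆ {C,D,S}.
B↔Y: latent back-door arc(s) into B.
size 0: {}; under {} B still reaches {C,D,S,Y} ∋ Y.
size 1: {C}, {D}, {S}; under {C} B still reaches {D,S,Y} ∋ Y.
size 2: {C,D}, {C,S}, {D,S}; under {C,D} B still reaches {S,Y} ∋ Y.
B↔Y cannot be blocked by any observed set — no back-door set.
No mediator lies on a directed B→…→Y path.
Neither criterion identifies P(Y|do(B)) in this graph.

P(Y|do(B)): not identifiable (no BD/FD set).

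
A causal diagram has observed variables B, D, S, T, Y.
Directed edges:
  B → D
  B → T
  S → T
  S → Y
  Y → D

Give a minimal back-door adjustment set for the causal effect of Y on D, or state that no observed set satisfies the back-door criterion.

Y→D: minimal back-door set ∅.

desc(Y)\{Y}={D}; candidates ⊆ {B,S,T}.
∅: Y⊥D given ∅ in G with Y→· removed — back-door holds.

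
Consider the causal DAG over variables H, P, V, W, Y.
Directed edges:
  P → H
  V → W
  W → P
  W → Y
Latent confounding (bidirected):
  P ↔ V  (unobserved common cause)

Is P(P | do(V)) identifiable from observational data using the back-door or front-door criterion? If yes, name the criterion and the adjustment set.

P(P|do(V)): frontdoor, adjust for {W}.

desc(V)\{V}={H,P,W,Y}; candidates ⊆ {—}.
V↔P: latent back-door arc(s) into V.
size 0: {}; under {} V still reaches {H,P} ∋ P.
V↔P cannot be blocked by any observed set — no back-door set.
{W}: (i) intercepts every directed V→P path; (ii) no back-door V→{W}; (iii) {V} blocks every back-door {W}→P. Front-door holds.
P(P|do(V)) = Σ_{W} P(W|V) Σ_{V'} P(P|W,V')P(V').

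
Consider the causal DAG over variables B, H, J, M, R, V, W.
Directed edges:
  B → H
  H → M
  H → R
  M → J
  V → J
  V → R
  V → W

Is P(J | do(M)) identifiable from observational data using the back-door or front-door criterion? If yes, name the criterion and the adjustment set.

desc(M)\{M}={J}; candidates ⊆ {B,H,R,V,W}.
∅: M⊥J given ∅ in G with M→· removed — back-door holds.
P(J|do(M)) = P(J|M) — no adjustment needed.

P(J|do(M)): backdoor, adjust for ∅.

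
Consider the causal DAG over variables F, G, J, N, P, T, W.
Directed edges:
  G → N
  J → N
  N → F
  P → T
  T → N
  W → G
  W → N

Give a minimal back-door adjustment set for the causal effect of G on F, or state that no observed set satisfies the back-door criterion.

desc(G)\{G}={F,N}; candidates ⊆ {J,P,T,W}.
size 0: {}; under {} G still reaches {F,N,W} ∋ F.
{W}: G⊥F given {W} in G with G→· removed — back-door holds.

G→F: minimal back-door set {W}.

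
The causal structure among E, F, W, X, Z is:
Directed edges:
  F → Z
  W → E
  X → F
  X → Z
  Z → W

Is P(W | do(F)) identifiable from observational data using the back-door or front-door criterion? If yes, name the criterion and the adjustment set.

desc(F)\{F}={E,W,Z}; candidates ⊆ {X}.
size 0: {}; under {} F still reaches {E,W,X,Z} ∋ W.
{X}: F⊥W given {X} in G with F→· removed — back-door holds.
P(W|do(F)) = Σ_{X} P(W|F,X)·P(X).

P(W|do(F)): backdoor, adjust for {X}.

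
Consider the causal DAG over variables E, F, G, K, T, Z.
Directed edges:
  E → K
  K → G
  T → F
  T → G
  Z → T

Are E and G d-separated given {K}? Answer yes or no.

Bayes-Ball from E | {K} reaches ∅.
G ∉ reach(E|{K}) ⇒ E ⊥ G | {K}.

Yes — E ⊥ G | {K}.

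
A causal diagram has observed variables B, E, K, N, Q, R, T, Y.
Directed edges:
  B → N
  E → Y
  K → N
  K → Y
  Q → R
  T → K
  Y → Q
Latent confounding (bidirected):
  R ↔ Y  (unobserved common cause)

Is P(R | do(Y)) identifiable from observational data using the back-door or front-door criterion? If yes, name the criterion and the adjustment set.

P(R|do(Y)): frontdoor, adjust for {Q}.

desc(Y)\{Y}={Q,R}; candidates ⊆ {B,E,K,N,T}.
Y↔R: latent back-door arc(s) into Y.
size 0: {}; under {} Y still reaches {E,K,N,R,T} ∋ R.
size 1: {B}, {E}, {K} …(+2); under {B} Y still reaches {E,K,N,R,T} ∋ R.
size 2: {B,E}, {B,K}, {B,N} …(+7); under {B,E} Y still reaches {K,N,R,T} ∋ R.
Y↔R cannot be blocked by any observed set — no back-door set.
{Q}: (i) intercepts every directed Y→R path; (ii) no back-door Y→{Q}; (iii) {Y} blocks every back-door {Q}→R. Front-door holds.
P(R|do(Y)) = Σ_{Q} P(Q|Y) Σ_{Y'} P(R|Q,Y')P(Y').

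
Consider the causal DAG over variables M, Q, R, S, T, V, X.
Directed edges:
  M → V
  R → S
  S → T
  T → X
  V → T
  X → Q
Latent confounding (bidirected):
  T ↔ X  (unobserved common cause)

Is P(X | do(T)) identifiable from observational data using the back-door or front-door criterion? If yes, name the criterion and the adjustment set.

P(X|do(T)): not identifiable (no BD/FD set).

desc(T)\{T}={Q,X}; candidates ⊆ {M,R,S,V}.
T↔X: latent back-door arc(s) into T.
size 0: {}; under {} T still reaches {M,Q,R,S,V,X} ∋ X.
size 1: {M}, {R}, {S} …(+1); under {M} T still reaches {Q,R,S,V,X} ∋ X.
size 2: {M,R}, {M,S}, {M,V} …(+3); under {M,R} T still reaches {Q,S,V,X} ∋ X.
T↔X cannot be blocked by any observed set — no back-door set.
No mediator lies on a directed T→…→X path.
Neither criterion identifies P(X|do(T)) in this graph.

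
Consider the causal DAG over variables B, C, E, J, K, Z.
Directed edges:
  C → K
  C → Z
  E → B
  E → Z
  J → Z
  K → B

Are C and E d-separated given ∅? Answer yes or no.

Bayes-Ball from C | ∅ reaches {B,K,Z}.
E ∉ reach(C|∅) ⇒ C ⊥ E | ∅.

Yes — C ⊥ E | ∅.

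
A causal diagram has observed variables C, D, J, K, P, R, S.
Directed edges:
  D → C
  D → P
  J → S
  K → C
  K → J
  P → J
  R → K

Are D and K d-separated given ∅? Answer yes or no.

Bayes-Ball from D | ∅ reaches {C,J,P,S}.
K ∉ reach(D|∅) ⇒ D ⊥ K | ∅.

Yes — D ⊥ K | ∅.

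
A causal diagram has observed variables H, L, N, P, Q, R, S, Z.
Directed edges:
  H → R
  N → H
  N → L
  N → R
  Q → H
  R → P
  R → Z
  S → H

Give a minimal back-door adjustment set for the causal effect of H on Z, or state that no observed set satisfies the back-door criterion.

desc(H)\{H}={P,R,Z}; candidates ⊆ {L,N,Q,S}.
size 0: {}; under {} H still reaches {L,N,P,Q,R,S,Z} ∋ Z.
{N}: H⊥Z given {N} in G with H→· removed — back-door holds.

H→Z: minimal back-door set {N}.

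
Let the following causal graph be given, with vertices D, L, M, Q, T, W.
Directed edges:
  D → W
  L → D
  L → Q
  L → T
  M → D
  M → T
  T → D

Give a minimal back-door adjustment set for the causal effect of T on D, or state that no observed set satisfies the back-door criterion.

desc(T)\{T}={D,W}; candidates ⊆ {L,M,Q}.
size 0: {}; under {} T still reaches {D,L,M,Q,W} ∋ D.
size 1: {L}, {M}, {Q}; under {L} T still reaches {D,M,W} ∋ D.
{L,M}: T⊥D given {L,M} in G with T→· removed — back-door holds.

T→D: minimal back-door set {L, M}.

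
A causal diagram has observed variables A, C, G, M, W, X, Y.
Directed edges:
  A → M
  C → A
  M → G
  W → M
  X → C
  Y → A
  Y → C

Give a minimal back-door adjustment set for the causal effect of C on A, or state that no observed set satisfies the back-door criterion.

desc(C)\{C}={A,G,M}; candidates ⊆ {W,X,Y}.
size 0: {}; under {} C still reaches {A,G,M,X,Y} ∋ A.
{Y}: C⊥A given {Y} in G with C→· removed — back-door holds.

C→A: minimal back-door set {Y}.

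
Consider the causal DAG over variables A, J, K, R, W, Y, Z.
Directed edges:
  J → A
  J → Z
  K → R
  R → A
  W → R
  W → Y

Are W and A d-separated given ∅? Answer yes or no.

No — W and A are d-connected given ∅.

Bayes-Ball from W | ∅ reaches {A,R,Y}.
A ∈ reach(W|∅) ⇒ W ⊥̸ A | ∅.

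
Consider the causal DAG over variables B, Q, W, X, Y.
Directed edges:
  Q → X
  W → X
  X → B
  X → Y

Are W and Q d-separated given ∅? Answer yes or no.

Yes — W ⊥ Q | ∅.

Bayes-Ball from W | ∅ reaches {B,X,Y}.
Q ∉ reach(W|∅) ⇒ W ⊥ Q | ∅.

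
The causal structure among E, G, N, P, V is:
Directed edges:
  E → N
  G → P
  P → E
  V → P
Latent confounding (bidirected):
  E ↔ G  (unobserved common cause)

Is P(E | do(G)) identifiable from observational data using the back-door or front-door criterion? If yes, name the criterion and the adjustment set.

desc(G)\{G}={E,N,P}; candidates ⊆ {V}.
G↔E: latent back-door arc(s) into G.
size 0: {}; under {} G still reaches {E,N} ∋ E.
size 1: {V}; under {V} G still reaches {E,N} ∋ E.
G↔E cannot be blocked by any observed set — no back-door set.
{P}: (i) intercepts every directed G→E path; (ii) no back-door G→{P}; (iii) {G} blocks every back-door {P}→E. Front-door holds.
P(E|do(G)) = Σ_{P} P(P|G) Σ_{G'} P(E|P,G')P(G').

P(E|do(G)): frontdoor, adjust for {P}.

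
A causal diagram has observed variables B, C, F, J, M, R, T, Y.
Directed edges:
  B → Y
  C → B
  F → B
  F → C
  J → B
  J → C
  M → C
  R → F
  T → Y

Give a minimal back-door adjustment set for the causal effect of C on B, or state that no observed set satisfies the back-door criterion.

C→B: minimal back-door set {F, J}.

desc(C)\{C}={B,Y}; candidates ⊆ {F,J,M,R,T}.
size 0: {}; under {} C still reaches {B,F,J,M,R,Y} ∋ B.
size 1: {F}, {J}, {M} …(+2); under {F} C still reaches {B,J,M,Y} ∋ B.
{F,J}: C⊥B given {F,J} in G with C→· removed — back-door holds.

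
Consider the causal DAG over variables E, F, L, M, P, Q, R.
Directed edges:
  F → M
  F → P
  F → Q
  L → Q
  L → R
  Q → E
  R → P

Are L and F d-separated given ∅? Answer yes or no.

Bayes-Ball from L | ∅ reaches {E,P,Q,R}.
F ∉ reach(L|∅) ⇒ L ⊥ F | ∅.

Yes — L ⊥ F | ∅.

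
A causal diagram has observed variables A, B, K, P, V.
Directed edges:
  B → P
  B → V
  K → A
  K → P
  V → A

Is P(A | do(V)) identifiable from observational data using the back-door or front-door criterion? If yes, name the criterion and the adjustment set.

desc(V)\{V}={A}; candidates ⊆ {B,K,P}.
∅: V⊥A given ∅ in G with V→· removed — back-door holds.
P(A|do(V)) = P(A|V) — no adjustment needed.

P(A|do(V)): backdoor, adjust for ∅.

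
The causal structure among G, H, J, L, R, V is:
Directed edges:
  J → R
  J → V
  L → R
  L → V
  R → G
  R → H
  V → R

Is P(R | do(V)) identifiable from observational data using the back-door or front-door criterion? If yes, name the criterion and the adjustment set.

desc(V)\{V}={G,H,R}; candidates ⊆ {J,L}.
size 0: {}; under {} V still reaches {G,H,J,L,R} ∋ R.
size 1: {J}, {L}; under {J} V still reaches {G,H,L,R} ∋ R.
{J,L}: V⊥R given {J,L} in G with V→· removed — back-door holds.
P(R|do(V)) = Σ_{J,L} P(R|V,J,L)·P(J,L).

P(R|do(V)): backdoor, adjust for {J, L}.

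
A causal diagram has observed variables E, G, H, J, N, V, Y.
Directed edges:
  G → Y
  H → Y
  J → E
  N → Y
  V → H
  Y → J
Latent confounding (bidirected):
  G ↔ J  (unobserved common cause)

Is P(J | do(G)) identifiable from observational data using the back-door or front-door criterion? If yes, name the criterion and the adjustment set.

desc(G)\{G}={E,J,Y}; candidates ⊆ {H,N,V}.
G↔J: latent back-door arc(s) into G.
size 0: {}; under {} G still reaches {E,J} ∋ J.
size 1: {H}, {N}, {V}; under {H} G still reaches {E,J} ∋ J.
size 2: {H,N}, {H,V}, {N,V}; under {H,N} G still reaches {E,J} ∋ J.
G↔J cannot be blocked by any observed set — no back-door set.
{Y}: (i) intercepts every directed G→J path; (ii) no back-door G→{Y}; (iii) {G} blocks every back-door {Y}→J. Front-door holds.
P(J|do(G)) = Σ_{Y} P(Y|G) Σ_{G'} P(J|Y,G')P(G').

P(J|do(G)): frontdoor, adjust for {Y}.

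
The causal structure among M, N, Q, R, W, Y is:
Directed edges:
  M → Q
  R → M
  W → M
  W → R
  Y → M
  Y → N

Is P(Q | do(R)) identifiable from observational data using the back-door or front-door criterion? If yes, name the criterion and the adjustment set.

desc(R)\{R}={M,Q}; candidates ⊆ {N,W,Y}.
size 0: {}; under {} R still reaches {M,Q,W} ∋ Q.
{W}: R⊥Q given {W} in G with R→· removed — back-door holds.
P(Q|do(R)) = Σ_{W} P(Q|R,W)·P(W).

P(Q|do(R)): backdoor, adjust for {W}.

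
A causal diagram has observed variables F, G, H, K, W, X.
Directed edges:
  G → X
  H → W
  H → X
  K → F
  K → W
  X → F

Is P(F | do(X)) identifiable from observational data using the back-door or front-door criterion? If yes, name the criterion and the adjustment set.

desc(X)\{X}={F}; candidates ⊆ {G,H,K,W}.
∅: X⊥F given ∅ in G with X→· removed — back-door holds.
P(F|do(X)) = P(F|X) — no adjustment needed.

P(F|do(X)): backdoor, adjust for ∅.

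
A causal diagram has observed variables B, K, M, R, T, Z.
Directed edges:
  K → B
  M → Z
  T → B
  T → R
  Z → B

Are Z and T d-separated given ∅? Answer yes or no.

Yes — Z ⊥ T | ∅.

Bayes-Ball from Z | ∅ reaches {B,M}.
T ∉ reach(Z|∅) ⇒ Z ⊥ T | ∅.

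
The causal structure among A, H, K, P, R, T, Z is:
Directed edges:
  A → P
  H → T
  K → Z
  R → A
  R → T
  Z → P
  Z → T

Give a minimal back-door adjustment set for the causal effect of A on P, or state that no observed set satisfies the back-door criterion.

A→P: minimal back-door set ∅.

desc(A)\{A}={P}; candidates ⊆ {H,K,R,T,Z}.
∅: A⊥P given ∅ in G with A→· removed — back-door holds.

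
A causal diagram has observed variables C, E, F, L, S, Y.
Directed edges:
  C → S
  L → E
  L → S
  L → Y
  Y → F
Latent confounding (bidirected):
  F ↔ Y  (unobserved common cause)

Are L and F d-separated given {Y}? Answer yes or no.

No — L and F are d-connected given {Y}.

Bayes-Ball from L | {Y} reaches {E,F,S}.
F ∈ reach(L|{Y}) ⇒ L ⊥̸ F | {Y}.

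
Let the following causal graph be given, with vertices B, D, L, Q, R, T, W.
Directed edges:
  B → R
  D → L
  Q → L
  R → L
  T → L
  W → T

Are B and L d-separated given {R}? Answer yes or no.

Yes — B ⊥ L | {R}.

Bayes-Ball from B | {R} reaches ∅.
L ∉ reach(B|{R}) ⇒ B ⊥ L | {R}.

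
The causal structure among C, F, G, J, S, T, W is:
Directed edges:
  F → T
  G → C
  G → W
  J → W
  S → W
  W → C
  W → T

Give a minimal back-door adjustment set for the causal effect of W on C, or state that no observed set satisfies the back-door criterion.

desc(W)\{W}={C,T}; candidates ⊆ {F,G,J,S}.
size 0: {}; under {} W still reaches {C,G,J,S} ∋ C.
{G}: W⊥C given {G} in G with W→· removed — back-door holds.

W→C: minimal back-door set {G}.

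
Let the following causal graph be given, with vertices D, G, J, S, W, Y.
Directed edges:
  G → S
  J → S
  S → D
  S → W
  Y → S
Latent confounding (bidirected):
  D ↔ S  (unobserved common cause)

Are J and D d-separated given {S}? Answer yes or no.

Bayes-Ball from J | {S} reaches {D,G,Y}.
D ∈ reach(J|{S}) ⇒ J ⊥̸ D | {S}.

No — J and D are d-connected given {S}.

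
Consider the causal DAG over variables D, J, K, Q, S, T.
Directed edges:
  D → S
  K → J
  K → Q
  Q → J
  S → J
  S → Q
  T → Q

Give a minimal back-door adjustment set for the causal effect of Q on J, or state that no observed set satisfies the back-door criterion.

desc(Q)\{Q}={J}; candidates ⊆ {D,K,S,T}.
size 0: {}; under {} Q still reaches {D,J,K,S,T} ∋ J.
size 1: {D}, {K}, {S} …(+1); under {D} Q still reaches {J,K,S,T} ∋ J.
{K,S}: Q⊥J given {K,S} in G with Q→· removed — back-door holds.

Q→J: minimal back-door set {K, S}.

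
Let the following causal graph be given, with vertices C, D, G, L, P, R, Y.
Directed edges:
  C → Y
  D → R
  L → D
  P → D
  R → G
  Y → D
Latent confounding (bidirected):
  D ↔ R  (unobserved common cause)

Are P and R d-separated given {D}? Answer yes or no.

Bayes-Ball from P | {D} reaches {C,G,L,R,Y}.
R ∈ reach(P|{D}) ⇒ P ⊥̸ R | {D}.

No — P and R are d-connected given {D}.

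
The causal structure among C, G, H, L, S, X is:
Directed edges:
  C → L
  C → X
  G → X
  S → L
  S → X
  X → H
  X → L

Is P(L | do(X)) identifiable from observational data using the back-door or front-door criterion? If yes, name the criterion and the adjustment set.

P(L|do(X)): backdoor, adjust for {C, S}.

desc(X)\{X}={H,L}; candidates ⊆ {C,G,S}.
size 0: {}; under {} X still reaches {C,G,L,S} ∋ L.
size 1: {C}, {G}, {S}; under {C} X still reaches {G,L,S} ∋ L.
{C,S}: X⊥L given {C,S} in G with X→· removed — back-door holds.
P(L|do(X)) = Σ_{C,S} P(L|X,C,S)·P(C,S).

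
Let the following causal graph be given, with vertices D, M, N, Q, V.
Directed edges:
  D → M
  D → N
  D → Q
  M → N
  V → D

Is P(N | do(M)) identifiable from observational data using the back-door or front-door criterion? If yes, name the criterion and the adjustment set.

desc(M)\{M}={N}; candidates ⊆ {D,Q,V}.
size 0: {}; under {} M still reaches {D,N,Q,V} ∋ N.
{D}: M⊥N given {D} in G with M→· removed — back-door holds.
P(N|do(M)) = Σ_{D} P(N|M,D)·P(D).

P(N|do(M)): backdoor, adjust for {D}.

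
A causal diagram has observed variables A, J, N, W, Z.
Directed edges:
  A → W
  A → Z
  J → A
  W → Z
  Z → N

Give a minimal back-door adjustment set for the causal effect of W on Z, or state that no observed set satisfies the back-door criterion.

W→Z: minimal back-door set {A}.

desc(W)\{W}={N,Z}; candidates ⊆ {A,J}.
size 0: {}; under {} W still reaches {A,J,N,Z} ∋ Z.
{A}: W⊥Z given {A} in G with W→· removed — back-door holds.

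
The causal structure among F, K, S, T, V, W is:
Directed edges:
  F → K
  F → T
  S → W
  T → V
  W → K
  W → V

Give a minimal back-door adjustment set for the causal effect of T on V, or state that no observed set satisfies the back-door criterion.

T→V: minimal back-door set ∅.

desc(T)\{T}={V}; candidates ⊆ {F,K,S,W}.
∅: T⊥V given ∅ in G with T→· removed — back-door holds.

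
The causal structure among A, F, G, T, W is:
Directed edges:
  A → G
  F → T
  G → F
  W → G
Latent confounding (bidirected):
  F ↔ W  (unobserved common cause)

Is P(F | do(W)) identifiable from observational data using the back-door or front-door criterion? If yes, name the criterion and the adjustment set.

desc(W)\{W}={F,G,T}; candidates ⊆ {A}.
W↔F: latent back-door arc(s) into W.
size 0: {}; under {} W still reaches {F,T} ∋ F.
size 1: {A}; under {A} W still reaches {F,T} ∋ F.
W↔F cannot be blocked by any observed set — no back-door set.
{G}: (i) intercepts every directed W→F path; (ii) no back-door W→{G}; (iii) {W} blocks every back-door {G}→F. Front-door holds.
P(F|do(W)) = Σ_{G} P(G|W) Σ_{W'} P(F|G,W')P(W').

P(F|do(W)): frontdoor, adjust for {G}.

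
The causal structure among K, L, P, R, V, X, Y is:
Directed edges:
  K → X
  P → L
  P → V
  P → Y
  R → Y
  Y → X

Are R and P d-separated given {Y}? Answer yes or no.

No — R and P are d-connected given {Y}.

Bayes-Ball from R | {Y} reaches {L,P,V}.
P ∈ reach(R|{Y}) ⇒ R ⊥̸ P | {Y}.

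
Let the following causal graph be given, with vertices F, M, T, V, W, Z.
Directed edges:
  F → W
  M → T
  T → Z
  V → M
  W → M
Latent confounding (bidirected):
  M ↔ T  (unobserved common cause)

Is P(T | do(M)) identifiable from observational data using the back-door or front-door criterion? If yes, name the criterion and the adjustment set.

P(T|do(M)): not identifiable (no BD/FD set).

desc(M)\{M}={T,Z}; candidates ⊆ {F,V,W}.
M↔T: latent back-door arc(s) into M.
size 0: {}; under {} M still reaches {F,T,V,W,Z} ∋ T.
size 1: {F}, {V}, {W}; under {F} M still reaches {T,V,W,Z} ∋ T.
size 2: {F,V}, {F,W}, {V,W}; under {F,V} M still reaches {T,W,Z} ∋ T.
M↔T cannot be blocked by any observed set — no back-door set.
No mediator lies on a directed M→…→T path.
Neither criterion identifies P(T|do(M)) in this graph.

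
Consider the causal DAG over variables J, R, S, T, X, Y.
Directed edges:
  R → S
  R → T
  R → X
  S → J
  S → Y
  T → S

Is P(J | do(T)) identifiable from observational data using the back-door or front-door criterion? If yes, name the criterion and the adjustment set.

P(J|do(T)): backdoor, adjust for {R}.

desc(T)\{T}={J,S,Y}; candidates ⊆ {R,X}.
size 0: {}; under {} T still reaches {J,R,S,X,Y} ∋ J.
{R}: T⊥J given {R} in G with T→· removed — back-door holds.
P(J|do(T)) = Σ_{R} P(J|T,R)·P(R).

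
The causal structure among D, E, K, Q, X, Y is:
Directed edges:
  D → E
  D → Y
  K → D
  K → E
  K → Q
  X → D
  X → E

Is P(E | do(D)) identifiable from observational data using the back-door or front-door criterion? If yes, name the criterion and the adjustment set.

P(E|do(D)): backdoor, adjust for {K, X}.

desc(D)\{D}={E,Y}; candidates ⊆ {K,Q,X}.
size 0: {}; under {} D still reaches {E,K,Q,X} ∋ E.
size 1: {K}, {Q}, {X}; under {K} D still reaches {E,X} ∋ E.
{K,X}: D⊥E given {K,X} in G with D→· removed — back-door holds.
P(E|do(D)) = Σ_{K,X} P(E|D,K,X)·P(K,X).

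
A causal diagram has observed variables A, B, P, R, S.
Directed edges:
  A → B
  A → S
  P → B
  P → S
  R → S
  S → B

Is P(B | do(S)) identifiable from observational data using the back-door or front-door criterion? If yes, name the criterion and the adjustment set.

P(B|do(S)): backdoor, adjust for {A, P}.

desc(S)\{S}={B}; candidates ⊆ {A,P,R}.
size 0: {}; under {} S still reaches {A,B,P,R} ∋ B.
size 1: {A}, {P}, {R}; under {A} S still reaches {B,P,R} ∋ B.
{A,P}: S⊥B given {A,P} in G with S→· removed — back-door holds.
P(B|do(S)) = Σ_{A,P} P(B|S,A,P)·P(A,P).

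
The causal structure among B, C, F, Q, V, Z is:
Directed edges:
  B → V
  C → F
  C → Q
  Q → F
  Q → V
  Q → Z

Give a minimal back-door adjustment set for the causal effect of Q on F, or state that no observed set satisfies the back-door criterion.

desc(Q)\{Q}={F,V,Z}; candidates ⊆ {B,C}.
size 0: {}; under {} Q still reaches {C,F} ∋ F.
{C}: Q⊥F given {C} in G with Q→· removed — back-door holds.

Q→F: minimal back-door set {C}.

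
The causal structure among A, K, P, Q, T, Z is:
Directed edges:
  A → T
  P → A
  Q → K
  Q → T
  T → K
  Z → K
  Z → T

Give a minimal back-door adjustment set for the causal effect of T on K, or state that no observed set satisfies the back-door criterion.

T→K: minimal back-door set {Q, Z}.

desc(T)\{T}={K}; candidates ⊆ {A,P,Q,Z}.
size 0: {}; under {} T still reaches {A,K,P,Q,Z} ∋ K.
size 1: {A}, {P}, {Q} …(+1); under {A} T still reaches {K,Q,Z} ∋ K.
{Q,Z}: T⊥K given {Q,Z} in G with T→· removed — back-door holds.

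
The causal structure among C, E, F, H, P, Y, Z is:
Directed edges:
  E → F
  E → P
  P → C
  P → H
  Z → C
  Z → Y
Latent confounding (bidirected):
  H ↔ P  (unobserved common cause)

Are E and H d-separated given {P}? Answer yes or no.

Bayes-Ball from E | {P} reaches {F,H}.
H ∈ reach(E|{P}) ⇒ E ⊥̸ H | {P}.

No — E and H are d-connected given {P}.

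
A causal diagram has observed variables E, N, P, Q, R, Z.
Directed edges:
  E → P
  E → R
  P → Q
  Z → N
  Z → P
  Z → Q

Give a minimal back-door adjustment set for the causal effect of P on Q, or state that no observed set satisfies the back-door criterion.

desc(P)\{P}={Q}; candidates ⊆ {E,N,R,Z}.
size 0: {}; under {} P still reaches {E,N,Q,R,Z} ∋ Q.
{Z}: P⊥Q given {Z} in G with P→· removed — back-door holds.

P→Q: minimal back-door set {Z}.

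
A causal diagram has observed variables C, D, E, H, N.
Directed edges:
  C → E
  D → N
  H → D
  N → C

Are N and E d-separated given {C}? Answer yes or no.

Bayes-Ball from N | {C} reaches {D,H}.
E ∉ reach(N|{C}) ⇒ N ⊥ E | {C}.

Yes — N ⊥ E | {C}.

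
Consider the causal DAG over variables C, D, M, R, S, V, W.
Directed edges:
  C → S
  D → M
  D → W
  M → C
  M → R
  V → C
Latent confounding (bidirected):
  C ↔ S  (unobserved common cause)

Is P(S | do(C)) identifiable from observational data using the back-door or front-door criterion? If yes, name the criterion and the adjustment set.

desc(C)\{C}={S}; candidates ⊆ {D,M,R,V,W}.
C↔S: latent back-door arc(s) into C.
size 0: {}; under {} C still reaches {D,M,R,S,V,W} ∋ S.
size 1: {D}, {M}, {R} …(+2); under {D} C still reaches {M,R,S,V} ∋ S.
size 2: {D,M}, {D,R}, {D,V} …(+7); under {D,M} C still reaches {S,V} ∋ S.
C↔S cannot be blocked by any observed set — no back-door set.
No mediator lies on a directed C→…→S path.
Neither criterion identifies P(S|do(C)) in this graph.

P(S|do(C)): not identifiable (no BD/FD set).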